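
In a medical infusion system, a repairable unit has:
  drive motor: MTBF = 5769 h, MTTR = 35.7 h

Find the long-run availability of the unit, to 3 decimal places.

0.994

A(drive motor) = MTBF/(MTBF+MTTR) = 5769/(5769+35.7) = 0.994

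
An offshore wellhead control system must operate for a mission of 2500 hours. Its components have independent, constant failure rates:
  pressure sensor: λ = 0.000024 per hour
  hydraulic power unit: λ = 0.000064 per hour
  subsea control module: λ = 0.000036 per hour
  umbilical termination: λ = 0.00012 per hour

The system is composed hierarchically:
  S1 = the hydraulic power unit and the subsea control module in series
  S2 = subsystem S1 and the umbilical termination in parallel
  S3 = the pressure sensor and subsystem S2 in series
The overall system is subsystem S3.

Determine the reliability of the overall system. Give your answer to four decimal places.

R(pressure sensor) = exp(−0.000024 × 2500) = 0.941765
R(hydraulic power unit) = exp(−0.000064 × 2500) = 0.852144
R(subsea control module) = exp(−0.000036 × 2500) = 0.913931
R(umbilical termination) = exp(−0.00012 × 2500) = 0.740818
Series (hydraulic power unit and subsea control module): 0.852144 × 0.913931 = 0.778801
Parallel ([0.778801] and umbilical termination): 1 − (1 − 0.778801)(1 − 0.740818) = 0.942669
Series (pressure sensor and [0.942669]): 0.941765 × 0.942669 = 0.8878

0.8878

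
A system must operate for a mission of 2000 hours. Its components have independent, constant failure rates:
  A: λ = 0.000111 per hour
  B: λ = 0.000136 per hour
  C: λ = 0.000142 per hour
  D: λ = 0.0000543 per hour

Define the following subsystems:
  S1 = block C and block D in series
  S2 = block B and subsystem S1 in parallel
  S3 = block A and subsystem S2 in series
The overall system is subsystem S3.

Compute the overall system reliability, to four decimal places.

R(A) = exp(−0.000111 × 2000) = 0.800915
R(B) = exp(−0.000136 × 2000) = 0.761854
R(C) = exp(−0.000142 × 2000) = 0.752767
R(D) = exp(−0.0000543 × 2000) = 0.897089
Series (C and D): 0.752767 × 0.897089 = 0.675299
Parallel (B and [0.675299]): 1 − (1 − 0.761854)(1 − 0.675299) = 0.922674
Series (A and [0.922674]): 0.800915 × 0.922674 = 0.7390

0.7390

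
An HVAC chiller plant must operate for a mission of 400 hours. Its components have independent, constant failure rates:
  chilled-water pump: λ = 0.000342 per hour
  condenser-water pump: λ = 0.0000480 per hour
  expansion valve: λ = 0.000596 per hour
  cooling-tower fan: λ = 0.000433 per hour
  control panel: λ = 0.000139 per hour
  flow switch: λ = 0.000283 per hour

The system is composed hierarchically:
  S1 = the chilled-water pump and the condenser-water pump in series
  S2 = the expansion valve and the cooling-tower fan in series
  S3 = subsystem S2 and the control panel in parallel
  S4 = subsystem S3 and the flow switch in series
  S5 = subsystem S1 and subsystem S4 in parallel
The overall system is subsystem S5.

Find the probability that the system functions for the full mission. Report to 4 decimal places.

R(chilled-water pump) = exp(−0.000342 × 400) = 0.872145
R(condenser-water pump) = exp(−0.0000480 × 400) = 0.980983
R(expansion valve) = exp(−0.000596 × 400) = 0.787887
R(cooling-tower fan) = exp(−0.000433 × 400) = 0.840969
R(control panel) = exp(−0.000139 × 400) = 0.945917
R(flow switch) = exp(−0.000283 × 400) = 0.892972
Series (chilled-water pump and condenser-water pump): 0.872145 × 0.980983 = 0.855559
Series (expansion valve and cooling-tower fan): 0.787887 × 0.840969 = 0.662589
Parallel ([0.662589] and control panel): 1 − (1 − 0.662589)(1 − 0.945917) = 0.981752
Series ([0.981752] and flow switch): 0.981752 × 0.892972 = 0.876677
Parallel ([0.855559] and [0.876677]): 1 − (1 − 0.855559)(1 − 0.876677) = 0.9822

0.9822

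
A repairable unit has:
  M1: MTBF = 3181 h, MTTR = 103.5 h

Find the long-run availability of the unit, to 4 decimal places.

A(M1) = MTBF/(MTBF+MTTR) = 3181/(3181+103.5) = 0.9685

0.9685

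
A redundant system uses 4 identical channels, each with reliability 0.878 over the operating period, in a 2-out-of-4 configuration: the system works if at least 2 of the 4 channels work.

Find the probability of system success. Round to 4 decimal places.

0.9934

R = Σ_{i=2}^{4} C(4,i) p^i (1−p)^{4−i} with p = 0.878
C(4,2)·0.878^2·0.122^2 = 0.068843
C(4,3)·0.878^3·0.122^1 = 0.330296
C(4,4)·0.878^4·0.122^0 = 0.594262
Sum = 0.9934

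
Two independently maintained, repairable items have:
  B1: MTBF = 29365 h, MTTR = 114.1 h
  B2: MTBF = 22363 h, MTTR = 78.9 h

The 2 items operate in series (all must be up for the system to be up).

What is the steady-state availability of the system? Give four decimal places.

0.9926

A(B1) = MTBF/(MTBF+MTTR) = 29365/(29365+114.1) = 0.996129
A(B2) = MTBF/(MTBF+MTTR) = 22363/(22363+78.9) = 0.996484
Series availability: 0.996129 × 0.996484 = 0.9926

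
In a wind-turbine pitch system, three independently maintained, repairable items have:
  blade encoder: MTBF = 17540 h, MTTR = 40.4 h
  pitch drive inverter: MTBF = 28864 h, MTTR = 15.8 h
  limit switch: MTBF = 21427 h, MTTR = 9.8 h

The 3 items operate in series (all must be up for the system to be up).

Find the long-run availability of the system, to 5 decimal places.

A(blade encoder) = MTBF/(MTBF+MTTR) = 17540/(17540+40.4) = 0.997702
A(pitch drive inverter) = MTBF/(MTBF+MTTR) = 28864/(28864+15.8) = 0.999453
A(limit switch) = MTBF/(MTBF+MTTR) = 21427/(21427+9.8) = 0.999543
Series availability: 0.997702 × 0.999453 × 0.999543 = 0.99670

0.99670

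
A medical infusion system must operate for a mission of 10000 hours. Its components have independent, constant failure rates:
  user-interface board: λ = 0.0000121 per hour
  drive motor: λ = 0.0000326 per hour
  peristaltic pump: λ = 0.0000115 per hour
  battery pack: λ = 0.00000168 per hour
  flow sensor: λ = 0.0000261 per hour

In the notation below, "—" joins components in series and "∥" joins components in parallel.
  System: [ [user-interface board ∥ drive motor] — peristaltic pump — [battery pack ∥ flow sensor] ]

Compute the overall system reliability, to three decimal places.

0.860

R(user-interface board) = exp(−0.0000121 × 10000) = 0.88603
R(drive motor) = exp(−0.0000326 × 10000) = 0.72181
R(peristaltic pump) = exp(−0.0000115 × 10000) = 0.89137
R(battery pack) = exp(−0.00000168 × 10000) = 0.98334
R(flow sensor) = exp(−0.0000261 × 10000) = 0.77028
Parallel (user-interface board and drive motor): 1 − (1 − 0.88603)(1 − 0.72181) = 0.96829
Parallel (battery pack and flow sensor): 1 − (1 − 0.98334)(1 − 0.77028) = 0.99617
Series ([0.96829], peristaltic pump, and [0.99617]): 0.96829 × 0.89137 × 0.99617 = 0.860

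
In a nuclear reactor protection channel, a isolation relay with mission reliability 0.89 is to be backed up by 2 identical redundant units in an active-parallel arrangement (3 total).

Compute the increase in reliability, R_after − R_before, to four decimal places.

R_before = 0.89
R_after = 1 − (1 − 0.89)^3 = 0.9987
ΔR = 0.9987 − 0.89 = 0.1087

0.1087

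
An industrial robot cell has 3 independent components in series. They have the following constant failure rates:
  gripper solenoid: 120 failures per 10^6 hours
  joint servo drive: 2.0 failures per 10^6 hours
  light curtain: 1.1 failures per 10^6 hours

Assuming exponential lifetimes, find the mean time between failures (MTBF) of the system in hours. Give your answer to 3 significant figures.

Series of exponential components: λ_sys = Σ λ_i
λ_sys = 0.00012 + 0.0000020 + 0.0000011 = 1.2310e-04 /h
MTBF = 1 / λ_sys = 8120 h

8120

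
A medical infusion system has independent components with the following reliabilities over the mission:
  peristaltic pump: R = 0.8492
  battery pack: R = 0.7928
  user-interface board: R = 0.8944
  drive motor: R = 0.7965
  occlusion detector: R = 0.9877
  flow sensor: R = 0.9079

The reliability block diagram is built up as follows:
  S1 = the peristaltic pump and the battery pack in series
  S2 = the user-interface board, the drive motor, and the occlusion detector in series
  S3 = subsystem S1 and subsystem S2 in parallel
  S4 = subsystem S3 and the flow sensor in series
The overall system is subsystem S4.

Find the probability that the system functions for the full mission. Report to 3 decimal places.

0.820

Series (peristaltic pump and battery pack): 0.84920 × 0.79280 = 0.67325
Series (user-interface board, drive motor, and occlusion detector): 0.89440 × 0.79650 × 0.98770 = 0.70363
Parallel ([0.67325] and [0.70363]): 1 − (1 − 0.67325)(1 − 0.70363) = 0.90316
Series ([0.90316] and flow sensor): 0.90316 × 0.90790 = 0.820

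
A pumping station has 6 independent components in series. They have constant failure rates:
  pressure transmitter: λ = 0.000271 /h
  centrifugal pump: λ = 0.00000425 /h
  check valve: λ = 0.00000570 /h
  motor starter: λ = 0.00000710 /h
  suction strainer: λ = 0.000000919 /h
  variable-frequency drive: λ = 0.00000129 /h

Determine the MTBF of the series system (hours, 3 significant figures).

Series of exponential components: λ_sys = Σ λ_i
λ_sys = 0.000271 + 0.00000425 + 0.00000570 + 0.00000710 + 0.000000919 + 0.00000129 = 2.9026e-04 /h
MTBF = 1 / λ_sys = 3450 h

3450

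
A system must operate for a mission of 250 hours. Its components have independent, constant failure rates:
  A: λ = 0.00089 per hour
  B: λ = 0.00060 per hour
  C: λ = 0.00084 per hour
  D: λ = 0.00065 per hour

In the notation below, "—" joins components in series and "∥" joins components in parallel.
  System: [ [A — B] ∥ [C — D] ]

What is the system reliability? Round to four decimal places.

R(A) = exp(−0.00089 × 250) = 0.800515
R(B) = exp(−0.00060 × 250) = 0.860708
R(C) = exp(−0.00084 × 250) = 0.810584
R(D) = exp(−0.00065 × 250) = 0.850016
Series (A and B): 0.800515 × 0.860708 = 0.689010
Series (C and D): 0.810584 × 0.850016 = 0.689009
Parallel ([0.689010] and [0.689009]): 1 − (1 − 0.689010)(1 − 0.689009) = 0.9033

0.9033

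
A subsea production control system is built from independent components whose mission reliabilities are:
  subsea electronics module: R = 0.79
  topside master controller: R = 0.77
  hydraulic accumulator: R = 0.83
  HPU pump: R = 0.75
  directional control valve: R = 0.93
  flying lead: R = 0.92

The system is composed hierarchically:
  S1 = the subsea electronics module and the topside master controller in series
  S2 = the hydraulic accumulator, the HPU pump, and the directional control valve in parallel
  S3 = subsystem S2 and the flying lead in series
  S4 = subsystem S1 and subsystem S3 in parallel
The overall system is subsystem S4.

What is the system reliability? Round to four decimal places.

0.9676

Series (subsea electronics module and topside master controller): 0.790000 × 0.770000 = 0.608300
Parallel (hydraulic accumulator, HPU pump, and directional control valve): 1 − (1 − 0.830000)(1 − 0.750000)(1 − 0.930000) = 0.997025
Series ([0.997025] and flying lead): 0.997025 × 0.920000 = 0.917263
Parallel ([0.608300] and [0.917263]): 1 − (1 − 0.608300)(1 − 0.917263) = 0.9676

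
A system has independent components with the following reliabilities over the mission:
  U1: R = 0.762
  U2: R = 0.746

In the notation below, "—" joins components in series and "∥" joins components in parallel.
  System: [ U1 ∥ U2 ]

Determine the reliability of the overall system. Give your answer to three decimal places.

Parallel (U1 and U2): 1 − (1 − 0.76200)(1 − 0.74600) = 0.940

0.940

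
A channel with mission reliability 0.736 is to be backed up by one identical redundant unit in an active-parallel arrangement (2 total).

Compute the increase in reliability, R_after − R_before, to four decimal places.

R_before = 0.736
R_after = 1 − (1 − 0.736)^2 = 0.9303
ΔR = 0.9303 − 0.736 = 0.1943

0.1943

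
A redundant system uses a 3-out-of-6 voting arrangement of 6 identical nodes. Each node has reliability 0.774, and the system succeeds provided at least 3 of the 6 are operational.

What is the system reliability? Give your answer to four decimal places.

0.9737

R = Σ_{i=3}^{6} C(6,i) p^i (1−p)^{6−i} with p = 0.774
C(6,3)·0.774^3·0.226^3 = 0.107048
C(6,4)·0.774^4·0.226^2 = 0.274962
C(6,5)·0.774^5·0.226^1 = 0.376673
C(6,6)·0.774^6·0.226^0 = 0.215004
Sum = 0.9737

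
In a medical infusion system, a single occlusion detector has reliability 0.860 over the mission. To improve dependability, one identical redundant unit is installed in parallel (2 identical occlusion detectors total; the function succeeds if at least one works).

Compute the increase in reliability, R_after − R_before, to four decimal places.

0.1204

R_before = 0.860
R_after = 1 − (1 − 0.860)^2 = 0.9804
ΔR = 0.9804 − 0.860 = 0.1204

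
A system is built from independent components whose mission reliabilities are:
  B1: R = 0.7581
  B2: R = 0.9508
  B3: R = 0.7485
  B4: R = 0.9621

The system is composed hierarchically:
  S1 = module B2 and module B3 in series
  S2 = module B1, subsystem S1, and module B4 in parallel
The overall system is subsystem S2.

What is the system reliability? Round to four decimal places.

Series (B2 and B3): 0.950800 × 0.748500 = 0.711674
Parallel (B1, [0.711674], and B4): 1 − (1 − 0.758100)(1 − 0.711674)(1 − 0.962100) = 0.9974

0.9974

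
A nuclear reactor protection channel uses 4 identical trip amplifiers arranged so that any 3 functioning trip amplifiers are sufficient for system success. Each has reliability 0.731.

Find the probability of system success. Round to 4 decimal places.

0.7058

R = Σ_{i=3}^{4} C(4,i) p^i (1−p)^{4−i} with p = 0.731
C(4,3)·0.731^3·0.269^1 = 0.420305
C(4,4)·0.731^4·0.269^0 = 0.285542
Sum = 0.7058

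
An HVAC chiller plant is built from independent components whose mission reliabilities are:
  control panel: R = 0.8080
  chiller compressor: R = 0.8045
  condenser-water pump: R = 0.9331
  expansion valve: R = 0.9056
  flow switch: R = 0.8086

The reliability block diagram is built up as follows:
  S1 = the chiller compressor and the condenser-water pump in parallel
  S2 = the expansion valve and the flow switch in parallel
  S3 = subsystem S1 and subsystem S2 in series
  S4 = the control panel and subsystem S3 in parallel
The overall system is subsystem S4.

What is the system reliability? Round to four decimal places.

Parallel (chiller compressor and condenser-water pump): 1 − (1 − 0.804500)(1 − 0.933100) = 0.986921
Parallel (expansion valve and flow switch): 1 − (1 − 0.905600)(1 − 0.808600) = 0.981932
Series ([0.986921] and [0.981932]): 0.986921 × 0.981932 = 0.969089
Parallel (control panel and [0.969089]): 1 − (1 − 0.808000)(1 − 0.969089) = 0.9941

0.9941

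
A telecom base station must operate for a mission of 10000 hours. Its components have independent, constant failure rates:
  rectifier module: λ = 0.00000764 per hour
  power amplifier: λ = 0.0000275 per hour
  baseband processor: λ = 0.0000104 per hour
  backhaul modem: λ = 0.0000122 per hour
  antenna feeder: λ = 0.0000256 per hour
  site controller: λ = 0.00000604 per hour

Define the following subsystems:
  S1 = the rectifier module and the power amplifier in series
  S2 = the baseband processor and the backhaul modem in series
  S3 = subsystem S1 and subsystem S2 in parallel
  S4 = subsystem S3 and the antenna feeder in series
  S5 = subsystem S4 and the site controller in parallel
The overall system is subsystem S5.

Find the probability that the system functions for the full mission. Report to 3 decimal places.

0.984

R(rectifier module) = exp(−0.00000764 × 10000) = 0.92645
R(power amplifier) = exp(−0.0000275 × 10000) = 0.75957
R(baseband processor) = exp(−0.0000104 × 10000) = 0.90123
R(backhaul modem) = exp(−0.0000122 × 10000) = 0.88515
R(antenna feeder) = exp(−0.0000256 × 10000) = 0.77414
R(site controller) = exp(−0.00000604 × 10000) = 0.94139
Series (rectifier module and power amplifier): 0.92645 × 0.75957 = 0.70370
Series (baseband processor and backhaul modem): 0.90123 × 0.88515 = 0.79772
Parallel ([0.70370] and [0.79772]): 1 − (1 − 0.70370)(1 − 0.79772) = 0.94006
Series ([0.94006] and antenna feeder): 0.94006 × 0.77414 = 0.72774
Parallel ([0.72774] and site controller): 1 − (1 − 0.72774)(1 − 0.94139) = 0.984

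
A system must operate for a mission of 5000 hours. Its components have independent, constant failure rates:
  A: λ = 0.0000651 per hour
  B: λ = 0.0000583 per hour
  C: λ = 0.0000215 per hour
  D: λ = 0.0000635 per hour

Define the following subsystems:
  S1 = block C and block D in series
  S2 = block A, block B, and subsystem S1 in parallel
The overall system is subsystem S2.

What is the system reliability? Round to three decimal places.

R(A) = exp(−0.0000651 × 5000) = 0.72217
R(B) = exp(−0.0000583 × 5000) = 0.74714
R(C) = exp(−0.0000215 × 5000) = 0.89808
R(D) = exp(−0.0000635 × 5000) = 0.72797
Series (C and D): 0.89808 × 0.72797 = 0.65378
Parallel (A, B, and [0.65378]): 1 − (1 − 0.72217)(1 − 0.74714)(1 − 0.65378) = 0.976

0.976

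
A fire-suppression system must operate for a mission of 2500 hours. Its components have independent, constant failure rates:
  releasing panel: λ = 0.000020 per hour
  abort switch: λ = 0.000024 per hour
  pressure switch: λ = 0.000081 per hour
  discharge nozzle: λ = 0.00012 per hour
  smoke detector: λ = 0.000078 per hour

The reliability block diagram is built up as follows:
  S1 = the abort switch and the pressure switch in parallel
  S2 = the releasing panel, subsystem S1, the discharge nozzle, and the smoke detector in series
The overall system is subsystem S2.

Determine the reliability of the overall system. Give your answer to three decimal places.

R(releasing panel) = exp(−0.000020 × 2500) = 0.95123
R(abort switch) = exp(−0.000024 × 2500) = 0.94176
R(pressure switch) = exp(−0.000081 × 2500) = 0.81669
R(discharge nozzle) = exp(−0.00012 × 2500) = 0.74082
R(smoke detector) = exp(−0.000078 × 2500) = 0.82283
Parallel (abort switch and pressure switch): 1 − (1 − 0.94176)(1 − 0.81669) = 0.98932
Series (releasing panel, [0.98932], discharge nozzle, and smoke detector): 0.95123 × 0.98932 × 0.74082 × 0.82283 = 0.574

0.574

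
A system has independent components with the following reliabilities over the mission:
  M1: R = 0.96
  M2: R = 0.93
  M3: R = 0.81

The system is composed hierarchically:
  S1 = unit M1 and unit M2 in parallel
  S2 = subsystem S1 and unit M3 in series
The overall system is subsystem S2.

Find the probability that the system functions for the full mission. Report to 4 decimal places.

0.8077

Parallel (M1 and M2): 1 − (1 − 0.960000)(1 − 0.930000) = 0.997200
Series ([0.997200] and M3): 0.997200 × 0.810000 = 0.8077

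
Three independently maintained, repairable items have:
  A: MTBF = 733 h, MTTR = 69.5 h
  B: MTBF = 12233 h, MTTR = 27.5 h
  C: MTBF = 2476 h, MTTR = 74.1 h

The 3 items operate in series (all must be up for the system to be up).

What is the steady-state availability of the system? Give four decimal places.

0.8849

A(A) = MTBF/(MTBF+MTTR) = 733/(733+69.5) = 0.913396
A(B) = MTBF/(MTBF+MTTR) = 12233/(12233+27.5) = 0.997757
A(C) = MTBF/(MTBF+MTTR) = 2476/(2476+74.1) = 0.970942
Series availability: 0.913396 × 0.997757 × 0.970942 = 0.8849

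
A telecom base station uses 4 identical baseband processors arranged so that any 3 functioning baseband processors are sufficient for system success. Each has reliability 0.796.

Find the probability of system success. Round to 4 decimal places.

0.8130

R = Σ_{i=3}^{4} C(4,i) p^i (1−p)^{4−i} with p = 0.796
C(4,3)·0.796^3·0.204^1 = 0.411556
C(4,4)·0.796^4·0.204^0 = 0.401469
Sum = 0.8130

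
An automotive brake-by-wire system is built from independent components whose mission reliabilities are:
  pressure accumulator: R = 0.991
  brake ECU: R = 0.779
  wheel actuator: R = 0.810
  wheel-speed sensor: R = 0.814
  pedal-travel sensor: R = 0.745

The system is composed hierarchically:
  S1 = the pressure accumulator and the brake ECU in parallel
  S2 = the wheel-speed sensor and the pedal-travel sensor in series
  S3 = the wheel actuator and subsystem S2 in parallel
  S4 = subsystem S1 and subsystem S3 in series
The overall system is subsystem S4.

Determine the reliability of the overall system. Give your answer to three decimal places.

0.923

Parallel (pressure accumulator and brake ECU): 1 − (1 − 0.99100)(1 − 0.77900) = 0.99801
Series (wheel-speed sensor and pedal-travel sensor): 0.81400 × 0.74500 = 0.60643
Parallel (wheel actuator and [0.60643]): 1 − (1 − 0.81000)(1 − 0.60643) = 0.92522
Series ([0.99801] and [0.92522]): 0.99801 × 0.92522 = 0.923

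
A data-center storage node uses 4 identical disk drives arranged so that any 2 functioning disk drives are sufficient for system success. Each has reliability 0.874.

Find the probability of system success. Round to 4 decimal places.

0.9928

R = Σ_{i=2}^{4} C(4,i) p^i (1−p)^{4−i} with p = 0.874
C(4,2)·0.874^2·0.126^2 = 0.072764
C(4,3)·0.874^3·0.126^1 = 0.336484
C(4,4)·0.874^4·0.126^0 = 0.583507
Sum = 0.9928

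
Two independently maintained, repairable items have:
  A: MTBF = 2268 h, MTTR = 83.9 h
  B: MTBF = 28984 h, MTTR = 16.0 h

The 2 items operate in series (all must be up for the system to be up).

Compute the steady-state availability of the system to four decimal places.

A(A) = MTBF/(MTBF+MTTR) = 2268/(2268+83.9) = 0.964327
A(B) = MTBF/(MTBF+MTTR) = 28984/(28984+16.0) = 0.999448
Series availability: 0.964327 × 0.999448 = 0.9638

0.9638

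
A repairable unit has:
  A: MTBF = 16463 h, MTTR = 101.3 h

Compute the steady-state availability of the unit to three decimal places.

0.994

A(A) = MTBF/(MTBF+MTTR) = 16463/(16463+101.3) = 0.994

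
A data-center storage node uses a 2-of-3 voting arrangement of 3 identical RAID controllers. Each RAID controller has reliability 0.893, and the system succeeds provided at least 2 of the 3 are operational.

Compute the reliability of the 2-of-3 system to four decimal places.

R = Σ_{i=2}^{3} C(3,i) p^i (1−p)^{3−i} with p = 0.893
C(3,2)·0.893^2·0.107^1 = 0.255981
C(3,3)·0.893^3·0.107^0 = 0.712122
Sum = 0.9681

0.9681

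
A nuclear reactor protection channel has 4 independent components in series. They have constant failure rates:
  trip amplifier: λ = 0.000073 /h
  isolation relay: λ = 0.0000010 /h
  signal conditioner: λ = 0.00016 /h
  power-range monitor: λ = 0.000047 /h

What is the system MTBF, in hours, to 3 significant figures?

Series of exponential components: λ_sys = Σ λ_i
λ_sys = 0.000073 + 0.0000010 + 0.00016 + 0.000047 = 2.8100e-04 /h
MTBF = 1 / λ_sys = 3560 h

3560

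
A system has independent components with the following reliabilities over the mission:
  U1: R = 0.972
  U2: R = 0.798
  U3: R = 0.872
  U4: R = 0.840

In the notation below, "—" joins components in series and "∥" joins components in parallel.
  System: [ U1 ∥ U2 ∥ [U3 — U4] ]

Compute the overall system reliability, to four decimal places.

0.9985

Series (U3 and U4): 0.872000 × 0.840000 = 0.732480
Parallel (U1, U2, and [0.732480]): 1 − (1 − 0.972000)(1 − 0.798000)(1 − 0.732480) = 0.9985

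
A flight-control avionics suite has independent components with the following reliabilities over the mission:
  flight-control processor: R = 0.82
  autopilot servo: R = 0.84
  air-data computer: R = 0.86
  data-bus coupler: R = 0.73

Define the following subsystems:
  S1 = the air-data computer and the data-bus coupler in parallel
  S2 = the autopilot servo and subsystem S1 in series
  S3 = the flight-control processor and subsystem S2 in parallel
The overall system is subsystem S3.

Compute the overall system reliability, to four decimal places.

0.9655

Parallel (air-data computer and data-bus coupler): 1 − (1 − 0.860000)(1 − 0.730000) = 0.962200
Series (autopilot servo and [0.962200]): 0.840000 × 0.962200 = 0.808248
Parallel (flight-control processor and [0.808248]): 1 − (1 − 0.820000)(1 − 0.808248) = 0.9655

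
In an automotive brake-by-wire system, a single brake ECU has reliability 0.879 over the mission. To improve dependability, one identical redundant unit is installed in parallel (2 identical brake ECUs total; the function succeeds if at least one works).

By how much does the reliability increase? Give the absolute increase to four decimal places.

0.1064

R_before = 0.879
R_after = 1 − (1 − 0.879)^2 = 0.9854
ΔR = 0.9854 − 0.879 = 0.1064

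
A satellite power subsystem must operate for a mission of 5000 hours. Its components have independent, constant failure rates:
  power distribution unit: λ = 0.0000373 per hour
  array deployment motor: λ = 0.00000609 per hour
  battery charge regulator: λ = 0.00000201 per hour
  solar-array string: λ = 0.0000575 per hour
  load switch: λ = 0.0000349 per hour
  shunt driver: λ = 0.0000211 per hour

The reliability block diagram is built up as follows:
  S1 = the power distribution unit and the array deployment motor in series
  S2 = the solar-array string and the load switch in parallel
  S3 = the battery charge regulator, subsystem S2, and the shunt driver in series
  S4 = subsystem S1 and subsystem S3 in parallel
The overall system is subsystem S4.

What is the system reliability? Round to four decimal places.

R(power distribution unit) = exp(−0.0000373 × 5000) = 0.829859
R(array deployment motor) = exp(−0.00000609 × 5000) = 0.970009
R(battery charge regulator) = exp(−0.00000201 × 5000) = 0.990000
R(solar-array string) = exp(−0.0000575 × 5000) = 0.750137
R(load switch) = exp(−0.0000349 × 5000) = 0.839877
R(shunt driver) = exp(−0.0000211 × 5000) = 0.899874
Series (power distribution unit and array deployment motor): 0.829859 × 0.970009 = 0.804971
Parallel (solar-array string and load switch): 1 − (1 − 0.750137)(1 − 0.839877) = 0.959991
Series (battery charge regulator, [0.959991], and shunt driver): 0.990000 × 0.959991 × 0.899874 = 0.855232
Parallel ([0.804971] and [0.855232]): 1 − (1 − 0.804971)(1 − 0.855232) = 0.9718

0.9718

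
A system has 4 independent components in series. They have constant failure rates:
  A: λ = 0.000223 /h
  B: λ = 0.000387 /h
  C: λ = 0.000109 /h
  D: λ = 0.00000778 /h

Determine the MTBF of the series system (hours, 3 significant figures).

Series of exponential components: λ_sys = Σ λ_i
λ_sys = 0.000223 + 0.000387 + 0.000109 + 0.00000778 = 7.2678e-04 /h
MTBF = 1 / λ_sys = 1380 h

1380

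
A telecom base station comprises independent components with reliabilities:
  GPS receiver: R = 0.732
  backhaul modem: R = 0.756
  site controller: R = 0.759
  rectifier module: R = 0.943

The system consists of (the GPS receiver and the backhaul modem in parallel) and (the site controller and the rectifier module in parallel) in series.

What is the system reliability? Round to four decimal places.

0.9218

Parallel (GPS receiver and backhaul modem): 1 − (1 − 0.732000)(1 − 0.756000) = 0.934608
Parallel (site controller and rectifier module): 1 − (1 − 0.759000)(1 − 0.943000) = 0.986263
Series ([0.934608] and [0.986263]): 0.934608 × 0.986263 = 0.9218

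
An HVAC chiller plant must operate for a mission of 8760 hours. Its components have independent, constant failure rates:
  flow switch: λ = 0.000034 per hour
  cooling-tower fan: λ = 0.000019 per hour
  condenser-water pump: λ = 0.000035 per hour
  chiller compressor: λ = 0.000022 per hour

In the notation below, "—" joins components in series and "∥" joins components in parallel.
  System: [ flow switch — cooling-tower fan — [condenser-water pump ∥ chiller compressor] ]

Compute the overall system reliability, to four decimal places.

R(flow switch) = exp(−0.000034 × 8760) = 0.742420
R(cooling-tower fan) = exp(−0.000019 × 8760) = 0.846674
R(condenser-water pump) = exp(−0.000035 × 8760) = 0.735945
R(chiller compressor) = exp(−0.000022 × 8760) = 0.824713
Parallel (condenser-water pump and chiller compressor): 1 − (1 − 0.735945)(1 − 0.824713) = 0.953715
Series (flow switch, cooling-tower fan, and [0.953715]): 0.742420 × 0.846674 × 0.953715 = 0.5995

0.5995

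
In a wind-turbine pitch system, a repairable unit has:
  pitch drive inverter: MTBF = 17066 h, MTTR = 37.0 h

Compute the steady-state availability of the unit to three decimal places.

0.998

A(pitch drive inverter) = MTBF/(MTBF+MTTR) = 17066/(17066+37.0) = 0.998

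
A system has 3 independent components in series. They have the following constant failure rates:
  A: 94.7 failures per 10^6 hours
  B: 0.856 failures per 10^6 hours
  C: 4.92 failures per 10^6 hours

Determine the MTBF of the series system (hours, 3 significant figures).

Series of exponential components: λ_sys = Σ λ_i
λ_sys = 0.0000947 + 0.000000856 + 0.00000492 = 1.0048e-04 /h
MTBF = 1 / λ_sys = 9950 h

9950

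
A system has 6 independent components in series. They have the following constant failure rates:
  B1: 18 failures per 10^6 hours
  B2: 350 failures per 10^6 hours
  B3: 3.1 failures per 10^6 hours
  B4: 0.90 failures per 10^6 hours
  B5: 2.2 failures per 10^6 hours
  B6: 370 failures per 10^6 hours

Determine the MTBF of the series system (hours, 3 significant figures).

1340

Series of exponential components: λ_sys = Σ λ_i
λ_sys = 0.000018 + 0.00035 + 0.0000031 + 0.00000090 + 0.0000022 + 0.00037 = 7.4420e-04 /h
MTBF = 1 / λ_sys = 1340 h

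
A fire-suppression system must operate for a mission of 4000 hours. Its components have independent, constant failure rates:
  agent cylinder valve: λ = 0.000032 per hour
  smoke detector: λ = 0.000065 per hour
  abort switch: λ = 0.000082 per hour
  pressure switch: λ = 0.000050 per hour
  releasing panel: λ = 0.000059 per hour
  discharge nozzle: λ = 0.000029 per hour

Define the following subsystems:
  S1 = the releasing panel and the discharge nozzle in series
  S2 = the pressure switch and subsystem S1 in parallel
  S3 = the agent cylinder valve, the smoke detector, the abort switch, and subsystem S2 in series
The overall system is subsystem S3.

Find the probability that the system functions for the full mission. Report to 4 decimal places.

0.4624

R(agent cylinder valve) = exp(−0.000032 × 4000) = 0.879853
R(smoke detector) = exp(−0.000065 × 4000) = 0.771052
R(abort switch) = exp(−0.000082 × 4000) = 0.720363
R(pressure switch) = exp(−0.000050 × 4000) = 0.818731
R(releasing panel) = exp(−0.000059 × 4000) = 0.789781
R(discharge nozzle) = exp(−0.000029 × 4000) = 0.890475
Series (releasing panel and discharge nozzle): 0.789781 × 0.890475 = 0.703280
Parallel (pressure switch and [0.703280]): 1 − (1 − 0.818731)(1 − 0.703280) = 0.946214
Series (agent cylinder valve, smoke detector, abort switch, and [0.946214]): 0.879853 × 0.771052 × 0.720363 × 0.946214 = 0.4624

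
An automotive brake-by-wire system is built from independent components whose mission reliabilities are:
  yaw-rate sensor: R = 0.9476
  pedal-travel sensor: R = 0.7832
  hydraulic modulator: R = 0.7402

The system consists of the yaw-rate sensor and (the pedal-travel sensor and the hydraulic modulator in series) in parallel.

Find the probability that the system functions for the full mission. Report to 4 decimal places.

0.9780

Series (pedal-travel sensor and hydraulic modulator): 0.783200 × 0.740200 = 0.579725
Parallel (yaw-rate sensor and [0.579725]): 1 − (1 − 0.947600)(1 − 0.579725) = 0.9780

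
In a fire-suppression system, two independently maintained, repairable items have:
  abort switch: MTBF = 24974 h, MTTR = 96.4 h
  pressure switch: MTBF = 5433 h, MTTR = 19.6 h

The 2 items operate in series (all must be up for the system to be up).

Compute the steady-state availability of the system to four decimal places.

0.9926

A(abort switch) = MTBF/(MTBF+MTTR) = 24974/(24974+96.4) = 0.996155
A(pressure switch) = MTBF/(MTBF+MTTR) = 5433/(5433+19.6) = 0.996405
Series availability: 0.996155 × 0.996405 = 0.9926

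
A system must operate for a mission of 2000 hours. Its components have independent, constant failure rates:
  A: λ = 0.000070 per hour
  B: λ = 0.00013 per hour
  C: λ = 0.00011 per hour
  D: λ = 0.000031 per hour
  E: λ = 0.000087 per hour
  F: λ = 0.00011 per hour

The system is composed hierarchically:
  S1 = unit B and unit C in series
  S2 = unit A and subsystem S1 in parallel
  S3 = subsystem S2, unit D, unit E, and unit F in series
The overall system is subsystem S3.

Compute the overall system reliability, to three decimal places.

0.602

R(A) = exp(−0.000070 × 2000) = 0.86936
R(B) = exp(−0.00013 × 2000) = 0.77105
R(C) = exp(−0.00011 × 2000) = 0.80252
R(D) = exp(−0.000031 × 2000) = 0.93988
R(E) = exp(−0.000087 × 2000) = 0.84030
R(F) = exp(−0.00011 × 2000) = 0.80252
Series (B and C): 0.77105 × 0.80252 = 0.61878
Parallel (A and [0.61878]): 1 − (1 − 0.86936)(1 − 0.61878) = 0.95020
Series ([0.95020], D, E, and F): 0.95020 × 0.93988 × 0.84030 × 0.80252 = 0.602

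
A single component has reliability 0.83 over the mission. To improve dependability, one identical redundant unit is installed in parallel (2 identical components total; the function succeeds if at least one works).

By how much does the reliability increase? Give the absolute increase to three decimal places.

0.141

R_before = 0.83
R_after = 1 − (1 − 0.83)^2 = 0.971
ΔR = 0.971 − 0.83 = 0.141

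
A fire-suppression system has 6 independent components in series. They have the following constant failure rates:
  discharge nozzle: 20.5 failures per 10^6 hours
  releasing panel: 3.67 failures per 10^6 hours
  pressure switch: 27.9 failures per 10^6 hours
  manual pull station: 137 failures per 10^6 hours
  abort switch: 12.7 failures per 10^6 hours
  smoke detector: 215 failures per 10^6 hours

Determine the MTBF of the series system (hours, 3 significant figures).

2400

Series of exponential components: λ_sys = Σ λ_i
λ_sys = 0.0000205 + 0.00000367 + 0.0000279 + 0.000137 + 0.0000127 + 0.000215 = 4.1677e-04 /h
MTBF = 1 / λ_sys = 2400 h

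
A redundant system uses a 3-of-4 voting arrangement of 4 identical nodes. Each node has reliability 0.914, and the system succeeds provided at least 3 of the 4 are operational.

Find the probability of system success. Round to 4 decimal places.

R = Σ_{i=3}^{4} C(4,i) p^i (1−p)^{4−i} with p = 0.914
C(4,3)·0.914^3·0.086^1 = 0.262662
C(4,4)·0.914^4·0.086^0 = 0.697886
Sum = 0.9605

0.9605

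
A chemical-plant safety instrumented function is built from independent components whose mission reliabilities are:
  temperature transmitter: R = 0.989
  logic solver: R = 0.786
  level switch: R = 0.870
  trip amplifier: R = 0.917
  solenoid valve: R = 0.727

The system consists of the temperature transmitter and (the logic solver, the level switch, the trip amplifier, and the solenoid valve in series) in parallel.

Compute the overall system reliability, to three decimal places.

Series (logic solver, level switch, trip amplifier, and solenoid valve): 0.78600 × 0.87000 × 0.91700 × 0.72700 = 0.45587
Parallel (temperature transmitter and [0.45587]): 1 − (1 − 0.98900)(1 − 0.45587) = 0.994

0.994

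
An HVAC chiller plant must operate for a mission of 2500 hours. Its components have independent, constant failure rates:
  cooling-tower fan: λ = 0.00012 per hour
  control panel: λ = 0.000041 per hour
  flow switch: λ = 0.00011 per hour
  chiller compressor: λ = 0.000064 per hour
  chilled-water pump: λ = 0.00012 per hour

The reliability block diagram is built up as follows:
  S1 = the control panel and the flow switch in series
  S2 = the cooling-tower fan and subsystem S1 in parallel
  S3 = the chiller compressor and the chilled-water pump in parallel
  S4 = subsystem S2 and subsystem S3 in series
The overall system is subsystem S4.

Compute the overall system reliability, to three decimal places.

R(cooling-tower fan) = exp(−0.00012 × 2500) = 0.74082
R(control panel) = exp(−0.000041 × 2500) = 0.90258
R(flow switch) = exp(−0.00011 × 2500) = 0.75957
R(chiller compressor) = exp(−0.000064 × 2500) = 0.85214
R(chilled-water pump) = exp(−0.00012 × 2500) = 0.74082
Series (control panel and flow switch): 0.90258 × 0.75957 = 0.68557
Parallel (cooling-tower fan and [0.68557]): 1 − (1 − 0.74082)(1 − 0.68557) = 0.91851
Parallel (chiller compressor and chilled-water pump): 1 − (1 − 0.85214)(1 − 0.74082) = 0.96168
Series ([0.91851] and [0.96168]): 0.91851 × 0.96168 = 0.883

0.883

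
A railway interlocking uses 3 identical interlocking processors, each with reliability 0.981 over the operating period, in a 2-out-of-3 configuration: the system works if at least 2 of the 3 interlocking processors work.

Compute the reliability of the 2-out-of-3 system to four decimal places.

0.9989

R = Σ_{i=2}^{3} C(3,i) p^i (1−p)^{3−i} with p = 0.981
C(3,2)·0.981^2·0.019^1 = 0.054855
C(3,3)·0.981^3·0.019^0 = 0.944076
Sum = 0.9989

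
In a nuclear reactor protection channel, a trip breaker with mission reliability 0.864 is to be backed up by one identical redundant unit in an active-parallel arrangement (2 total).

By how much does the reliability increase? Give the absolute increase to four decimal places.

0.1175

R_before = 0.864
R_after = 1 − (1 − 0.864)^2 = 0.9815
ΔR = 0.9815 − 0.864 = 0.1175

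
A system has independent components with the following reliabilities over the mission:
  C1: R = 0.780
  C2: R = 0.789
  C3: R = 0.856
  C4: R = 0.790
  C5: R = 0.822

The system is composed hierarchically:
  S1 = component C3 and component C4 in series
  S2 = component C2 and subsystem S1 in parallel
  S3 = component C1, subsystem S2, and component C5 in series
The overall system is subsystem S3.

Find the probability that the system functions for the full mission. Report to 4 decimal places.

Series (C3 and C4): 0.856000 × 0.790000 = 0.676240
Parallel (C2 and [0.676240]): 1 − (1 − 0.789000)(1 − 0.676240) = 0.931687
Series (C1, [0.931687], and C5): 0.780000 × 0.931687 × 0.822000 = 0.5974

0.5974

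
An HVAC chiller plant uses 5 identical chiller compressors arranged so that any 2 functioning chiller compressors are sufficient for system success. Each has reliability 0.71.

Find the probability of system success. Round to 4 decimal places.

0.9728

R = Σ_{i=2}^{5} C(5,i) p^i (1−p)^{5−i} with p = 0.71
C(5,2)·0.71^2·0.29^3 = 0.122945
C(5,3)·0.71^3·0.29^2 = 0.301003
C(5,4)·0.71^4·0.29^1 = 0.368469
C(5,5)·0.71^5·0.29^0 = 0.180423
Sum = 0.9728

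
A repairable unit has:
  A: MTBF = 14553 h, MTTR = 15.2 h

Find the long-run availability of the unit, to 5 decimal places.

0.99896

A(A) = MTBF/(MTBF+MTTR) = 14553/(14553+15.2) = 0.99896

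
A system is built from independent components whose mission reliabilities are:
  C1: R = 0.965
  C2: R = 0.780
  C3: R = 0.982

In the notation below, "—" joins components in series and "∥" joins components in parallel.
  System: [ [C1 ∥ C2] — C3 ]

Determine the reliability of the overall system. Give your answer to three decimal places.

0.974

Parallel (C1 and C2): 1 − (1 − 0.96500)(1 − 0.78000) = 0.99230
Series ([0.99230] and C3): 0.99230 × 0.98200 = 0.974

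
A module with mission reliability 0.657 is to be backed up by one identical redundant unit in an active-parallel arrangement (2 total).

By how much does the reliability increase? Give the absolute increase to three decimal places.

R_before = 0.657
R_after = 1 − (1 − 0.657)^2 = 0.882
ΔR = 0.882 − 0.657 = 0.225

0.225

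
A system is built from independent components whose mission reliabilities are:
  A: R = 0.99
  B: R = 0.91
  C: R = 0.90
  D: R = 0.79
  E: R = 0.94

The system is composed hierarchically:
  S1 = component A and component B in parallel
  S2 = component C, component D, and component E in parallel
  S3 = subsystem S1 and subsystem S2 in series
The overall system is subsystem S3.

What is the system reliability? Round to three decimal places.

0.998

Parallel (A and B): 1 − (1 − 0.99000)(1 − 0.91000) = 0.99910
Parallel (C, D, and E): 1 − (1 − 0.90000)(1 − 0.79000)(1 − 0.94000) = 0.99874
Series ([0.99910] and [0.99874]): 0.99910 × 0.99874 = 0.998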